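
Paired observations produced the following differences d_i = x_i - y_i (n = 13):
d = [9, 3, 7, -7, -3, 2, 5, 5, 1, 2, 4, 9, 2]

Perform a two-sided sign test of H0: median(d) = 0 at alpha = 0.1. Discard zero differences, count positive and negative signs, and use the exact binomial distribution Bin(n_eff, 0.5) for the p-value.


Step 1: Discard zero differences. Original n = 13; n_eff = number of nonzero differences = 13.
Nonzero differences (with sign): +9, +3, +7, -7, -3, +2, +5, +5, +1, +2, +4, +9, +2
Step 2: Count signs: positive = 11, negative = 2.
Step 3: Under H0: P(positive) = 0.5, so the number of positives S ~ Bin(13, 0.5).
Step 4: Two-sided exact p-value = sum of Bin(13,0.5) probabilities at or below the observed probability = 0.022461.
Step 5: alpha = 0.1. reject H0.

n_eff = 13, pos = 11, neg = 2, p = 0.022461, reject H0.


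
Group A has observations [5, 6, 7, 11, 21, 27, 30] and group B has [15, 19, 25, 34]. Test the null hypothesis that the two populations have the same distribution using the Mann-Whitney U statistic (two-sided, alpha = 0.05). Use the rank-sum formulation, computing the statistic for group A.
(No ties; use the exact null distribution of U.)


Step 1: Combine and sort all 11 observations; assign midranks.
sorted (value, group): (5,X), (6,X), (7,X), (11,X), (15,Y), (19,Y), (21,X), (25,Y), (27,X), (30,X), (34,Y)
ranks: 5->1, 6->2, 7->3, 11->4, 15->5, 19->6, 21->7, 25->8, 27->9, 30->10, 34->11
Step 2: Rank sum for X: R1 = 1 + 2 + 3 + 4 + 7 + 9 + 10 = 36.
Step 3: U_X = R1 - n1(n1+1)/2 = 36 - 7*8/2 = 36 - 28 = 8.
       U_Y = n1*n2 - U_X = 28 - 8 = 20.
Step 4: No ties, so the exact null distribution of U (based on enumerating the C(11,7) = 330 equally likely rank assignments) gives the two-sided p-value.
Step 5: p-value = 0.315152; compare to alpha = 0.05. fail to reject H0.

U_X = 8, p = 0.315152, fail to reject H0 at alpha = 0.05.


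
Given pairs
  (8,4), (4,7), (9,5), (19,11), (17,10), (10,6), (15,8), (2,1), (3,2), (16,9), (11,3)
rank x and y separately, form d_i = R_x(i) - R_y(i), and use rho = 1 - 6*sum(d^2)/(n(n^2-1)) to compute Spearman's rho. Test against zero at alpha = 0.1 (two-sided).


Step 1: Rank x and y separately (midranks; no ties here).
rank(x): 8->4, 4->3, 9->5, 19->11, 17->10, 10->6, 15->8, 2->1, 3->2, 16->9, 11->7
rank(y): 4->4, 7->7, 5->5, 11->11, 10->10, 6->6, 8->8, 1->1, 2->2, 9->9, 3->3
Step 2: d_i = R_x(i) - R_y(i); compute d_i^2.
  (4-4)^2=0, (3-7)^2=16, (5-5)^2=0, (11-11)^2=0, (10-10)^2=0, (6-6)^2=0, (8-8)^2=0, (1-1)^2=0, (2-2)^2=0, (9-9)^2=0, (7-3)^2=16
sum(d^2) = 32.
Step 3: rho = 1 - 6*32 / (11*(11^2 - 1)) = 1 - 192/1320 = 0.854545.
Step 4: Under H0, t = rho * sqrt((n-2)/(1-rho^2)) = 4.9360 ~ t(9).
Step 5: Two-sided p-value from the t-distribution with 9 df = 0.000807.
Step 6: alpha = 0.1. reject H0.

rho = 0.8545, p = 0.000807, reject H0 at alpha = 0.1.


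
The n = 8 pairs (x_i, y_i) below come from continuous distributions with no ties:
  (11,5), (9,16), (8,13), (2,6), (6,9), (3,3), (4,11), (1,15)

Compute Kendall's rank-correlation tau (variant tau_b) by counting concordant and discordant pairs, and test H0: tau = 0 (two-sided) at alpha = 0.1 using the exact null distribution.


Step 1: Enumerate the 28 unordered pairs (i,j) with i<j and classify each by sign(x_j-x_i) * sign(y_j-y_i).
  (1,2):dx=-2,dy=+11->D; (1,3):dx=-3,dy=+8->D; (1,4):dx=-9,dy=+1->D; (1,5):dx=-5,dy=+4->D
  (1,6):dx=-8,dy=-2->C; (1,7):dx=-7,dy=+6->D; (1,8):dx=-10,dy=+10->D; (2,3):dx=-1,dy=-3->C
  (2,4):dx=-7,dy=-10->C; (2,5):dx=-3,dy=-7->C; (2,6):dx=-6,dy=-13->C; (2,7):dx=-5,dy=-5->C
  (2,8):dx=-8,dy=-1->C; (3,4):dx=-6,dy=-7->C; (3,5):dx=-2,dy=-4->C; (3,6):dx=-5,dy=-10->C
  (3,7):dx=-4,dy=-2->C; (3,8):dx=-7,dy=+2->D; (4,5):dx=+4,dy=+3->C; (4,6):dx=+1,dy=-3->D
  (4,7):dx=+2,dy=+5->C; (4,8):dx=-1,dy=+9->D; (5,6):dx=-3,dy=-6->C; (5,7):dx=-2,dy=+2->D
  (5,8):dx=-5,dy=+6->D; (6,7):dx=+1,dy=+8->C; (6,8):dx=-2,dy=+12->D; (7,8):dx=-3,dy=+4->D
Step 2: C = 15, D = 13, total pairs = 28.
Step 3: tau = (C - D)/(n(n-1)/2) = (15 - 13)/28 = 0.071429.
Step 4: Exact two-sided p-value (enumerate n! = 40320 permutations of y under H0): p = 0.904861.
Step 5: alpha = 0.1. fail to reject H0.

tau_b = 0.0714 (C=15, D=13), p = 0.904861, fail to reject H0.


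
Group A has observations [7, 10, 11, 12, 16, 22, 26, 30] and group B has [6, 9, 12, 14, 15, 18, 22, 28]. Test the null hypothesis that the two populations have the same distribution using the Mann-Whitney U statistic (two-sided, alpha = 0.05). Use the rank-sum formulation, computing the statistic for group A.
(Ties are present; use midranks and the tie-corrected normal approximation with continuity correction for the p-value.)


Step 1: Combine and sort all 16 observations; assign midranks.
sorted (value, group): (6,Y), (7,X), (9,Y), (10,X), (11,X), (12,X), (12,Y), (14,Y), (15,Y), (16,X), (18,Y), (22,X), (22,Y), (26,X), (28,Y), (30,X)
ranks: 6->1, 7->2, 9->3, 10->4, 11->5, 12->6.5, 12->6.5, 14->8, 15->9, 16->10, 18->11, 22->12.5, 22->12.5, 26->14, 28->15, 30->16
Step 2: Rank sum for X: R1 = 2 + 4 + 5 + 6.5 + 10 + 12.5 + 14 + 16 = 70.
Step 3: U_X = R1 - n1(n1+1)/2 = 70 - 8*9/2 = 70 - 36 = 34.
       U_Y = n1*n2 - U_X = 64 - 34 = 30.
Step 4: Ties are present, so use the tie-corrected normal approximation (with continuity correction) for the p-value.
Step 5: p-value = 0.874643; compare to alpha = 0.05. fail to reject H0.

U_X = 34, p = 0.874643, fail to reject H0 at alpha = 0.05.


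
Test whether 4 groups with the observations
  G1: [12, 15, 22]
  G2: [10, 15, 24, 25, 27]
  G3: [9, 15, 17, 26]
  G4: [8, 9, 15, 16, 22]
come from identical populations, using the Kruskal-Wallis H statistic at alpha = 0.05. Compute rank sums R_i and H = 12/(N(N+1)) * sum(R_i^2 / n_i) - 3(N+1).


Step 1: Combine all N = 17 observations and assign midranks.
sorted (value, group, rank): (8,G4,1), (9,G3,2.5), (9,G4,2.5), (10,G2,4), (12,G1,5), (15,G1,7.5), (15,G2,7.5), (15,G3,7.5), (15,G4,7.5), (16,G4,10), (17,G3,11), (22,G1,12.5), (22,G4,12.5), (24,G2,14), (25,G2,15), (26,G3,16), (27,G2,17)
Step 2: Sum ranks within each group.
R_1 = 25 (n_1 = 3)
R_2 = 57.5 (n_2 = 5)
R_3 = 37 (n_3 = 4)
R_4 = 33.5 (n_4 = 5)
Step 3: H = 12/(N(N+1)) * sum(R_i^2/n_i) - 3(N+1)
     = 12/(17*18) * (25^2/3 + 57.5^2/5 + 37^2/4 + 33.5^2/5) - 3*18
     = 0.039216 * 1436.28 - 54
     = 2.324837.
Step 4: Ties present; correction factor C = 1 - 72/(17^3 - 17) = 0.985294. Corrected H = 2.324837 / 0.985294 = 2.359536.
Step 5: Under H0, H ~ chi^2(3); p-value = 0.501211.
Step 6: alpha = 0.05. fail to reject H0.

H = 2.3595, df = 3, p = 0.501211, fail to reject H0.


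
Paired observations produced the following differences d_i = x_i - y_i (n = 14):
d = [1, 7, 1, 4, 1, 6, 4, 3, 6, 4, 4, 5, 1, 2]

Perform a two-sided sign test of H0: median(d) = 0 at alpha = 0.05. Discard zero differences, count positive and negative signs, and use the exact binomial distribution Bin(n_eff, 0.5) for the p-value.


Step 1: Discard zero differences. Original n = 14; n_eff = number of nonzero differences = 14.
Nonzero differences (with sign): +1, +7, +1, +4, +1, +6, +4, +3, +6, +4, +4, +5, +1, +2
Step 2: Count signs: positive = 14, negative = 0.
Step 3: Under H0: P(positive) = 0.5, so the number of positives S ~ Bin(14, 0.5).
Step 4: Two-sided exact p-value = sum of Bin(14,0.5) probabilities at or below the observed probability = 0.000122.
Step 5: alpha = 0.05. reject H0.

n_eff = 14, pos = 14, neg = 0, p = 0.000122, reject H0.


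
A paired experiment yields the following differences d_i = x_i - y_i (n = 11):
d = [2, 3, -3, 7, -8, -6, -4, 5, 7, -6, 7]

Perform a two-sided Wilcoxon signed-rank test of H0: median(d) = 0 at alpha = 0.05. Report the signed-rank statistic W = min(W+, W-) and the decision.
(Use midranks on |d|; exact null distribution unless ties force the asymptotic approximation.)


Step 1: Drop any zero differences (none here) and take |d_i|.
|d| = [2, 3, 3, 7, 8, 6, 4, 5, 7, 6, 7]
Step 2: Midrank |d_i| (ties get averaged ranks).
ranks: |2|->1, |3|->2.5, |3|->2.5, |7|->9, |8|->11, |6|->6.5, |4|->4, |5|->5, |7|->9, |6|->6.5, |7|->9
Step 3: Attach original signs; sum ranks with positive sign and with negative sign.
W+ = 1 + 2.5 + 9 + 5 + 9 + 9 = 35.5
W- = 2.5 + 11 + 6.5 + 4 + 6.5 = 30.5
(Check: W+ + W- = 66 should equal n(n+1)/2 = 66.)
Step 4: Test statistic W = min(W+, W-) = 30.5.
Step 5: Ties in |d|, so use the tie-corrected normal approximation.
        E[W] = n(n+1)/4 = 11*12/4 = 33.
        Tie groups: |d|=3 (t=2), |d|=6 (t=2), |d|=7 (t=3); sum(t^3 - t) = 36.
        Var[W] = n(n+1)(2n+1)/24 - sum(t^3-t)/48 = 3036/24 - 36/48 = 125.75.
        z = (W - E[W]) / sqrt(Var[W]) = (30.5 - 33) / 11.2138 = -0.2229.
        Two-sided p = 2*Phi(z) = 0.823583.
Step 6: alpha = 0.05. fail to reject H0.

W+ = 35.5, W- = 30.5, W = min = 30.5, p = 0.823583, fail to reject H0.


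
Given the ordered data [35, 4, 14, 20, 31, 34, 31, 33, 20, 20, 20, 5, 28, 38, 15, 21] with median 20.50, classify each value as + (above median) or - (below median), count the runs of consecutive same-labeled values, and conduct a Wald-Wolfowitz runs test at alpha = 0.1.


Step 1: Compute median = 20.50; label A = above, B = below.
Labels in order: ABBBAAAABBBBAABA  (n_A = 8, n_B = 8)
Step 2: Count runs R = 7.
Step 3: Under H0 (random ordering), E[R] = 2*n_A*n_B/(n_A+n_B) + 1 = 2*8*8/16 + 1 = 9.0000.
        Var[R] = 2*n_A*n_B*(2*n_A*n_B - n_A - n_B) / ((n_A+n_B)^2 * (n_A+n_B-1)) = 14336/3840 = 3.7333.
        SD[R] = 1.9322.
Step 4: Continuity-corrected z = (R + 0.5 - E[R]) / SD[R] = (7 + 0.5 - 9.0000) / 1.9322 = -0.7763.
Step 5: Two-sided p-value via normal approximation = 2*(1 - Phi(|z|)) = 0.437558.
Step 6: alpha = 0.1. fail to reject H0.

R = 7, z = -0.7763, p = 0.437558, fail to reject H0.


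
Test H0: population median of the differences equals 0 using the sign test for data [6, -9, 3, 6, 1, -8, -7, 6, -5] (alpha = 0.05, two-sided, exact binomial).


Step 1: Discard zero differences. Original n = 9; n_eff = number of nonzero differences = 9.
Nonzero differences (with sign): +6, -9, +3, +6, +1, -8, -7, +6, -5
Step 2: Count signs: positive = 5, negative = 4.
Step 3: Under H0: P(positive) = 0.5, so the number of positives S ~ Bin(9, 0.5).
Step 4: Two-sided exact p-value = sum of Bin(9,0.5) probabilities at or below the observed probability = 1.000000.
Step 5: alpha = 0.05. fail to reject H0.

n_eff = 9, pos = 5, neg = 4, p = 1.000000, fail to reject H0.


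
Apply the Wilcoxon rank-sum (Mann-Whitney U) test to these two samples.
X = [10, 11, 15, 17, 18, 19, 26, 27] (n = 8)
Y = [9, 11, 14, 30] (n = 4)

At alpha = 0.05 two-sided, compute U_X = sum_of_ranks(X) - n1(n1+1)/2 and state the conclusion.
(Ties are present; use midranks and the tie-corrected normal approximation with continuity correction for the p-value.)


Step 1: Combine and sort all 12 observations; assign midranks.
sorted (value, group): (9,Y), (10,X), (11,X), (11,Y), (14,Y), (15,X), (17,X), (18,X), (19,X), (26,X), (27,X), (30,Y)
ranks: 9->1, 10->2, 11->3.5, 11->3.5, 14->5, 15->6, 17->7, 18->8, 19->9, 26->10, 27->11, 30->12
Step 2: Rank sum for X: R1 = 2 + 3.5 + 6 + 7 + 8 + 9 + 10 + 11 = 56.5.
Step 3: U_X = R1 - n1(n1+1)/2 = 56.5 - 8*9/2 = 56.5 - 36 = 20.5.
       U_Y = n1*n2 - U_X = 32 - 20.5 = 11.5.
Step 4: Ties are present, so use the tie-corrected normal approximation (with continuity correction) for the p-value.
Step 5: p-value = 0.496152; compare to alpha = 0.05. fail to reject H0.

U_X = 20.5, p = 0.496152, fail to reject H0 at alpha = 0.05.


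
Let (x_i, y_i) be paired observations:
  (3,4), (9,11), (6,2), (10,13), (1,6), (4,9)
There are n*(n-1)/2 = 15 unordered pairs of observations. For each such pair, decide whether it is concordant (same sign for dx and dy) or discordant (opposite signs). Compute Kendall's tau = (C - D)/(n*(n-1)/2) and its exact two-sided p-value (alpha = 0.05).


Step 1: Enumerate the 15 unordered pairs (i,j) with i<j and classify each by sign(x_j-x_i) * sign(y_j-y_i).
  (1,2):dx=+6,dy=+7->C; (1,3):dx=+3,dy=-2->D; (1,4):dx=+7,dy=+9->C; (1,5):dx=-2,dy=+2->D
  (1,6):dx=+1,dy=+5->C; (2,3):dx=-3,dy=-9->C; (2,4):dx=+1,dy=+2->C; (2,5):dx=-8,dy=-5->C
  (2,6):dx=-5,dy=-2->C; (3,4):dx=+4,dy=+11->C; (3,5):dx=-5,dy=+4->D; (3,6):dx=-2,dy=+7->D
  (4,5):dx=-9,dy=-7->C; (4,6):dx=-6,dy=-4->C; (5,6):dx=+3,dy=+3->C
Step 2: C = 11, D = 4, total pairs = 15.
Step 3: tau = (C - D)/(n(n-1)/2) = (11 - 4)/15 = 0.466667.
Step 4: Exact two-sided p-value (enumerate n! = 720 permutations of y under H0): p = 0.272222.
Step 5: alpha = 0.05. fail to reject H0.

tau_b = 0.4667 (C=11, D=4), p = 0.272222, fail to reject H0.


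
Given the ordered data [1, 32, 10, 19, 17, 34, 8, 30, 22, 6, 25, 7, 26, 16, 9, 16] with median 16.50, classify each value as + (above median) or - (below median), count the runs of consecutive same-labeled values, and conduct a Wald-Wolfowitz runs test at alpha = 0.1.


Step 1: Compute median = 16.50; label A = above, B = below.
Labels in order: BABAAABAABABABBB  (n_A = 8, n_B = 8)
Step 2: Count runs R = 11.
Step 3: Under H0 (random ordering), E[R] = 2*n_A*n_B/(n_A+n_B) + 1 = 2*8*8/16 + 1 = 9.0000.
        Var[R] = 2*n_A*n_B*(2*n_A*n_B - n_A - n_B) / ((n_A+n_B)^2 * (n_A+n_B-1)) = 14336/3840 = 3.7333.
        SD[R] = 1.9322.
Step 4: Continuity-corrected z = (R - 0.5 - E[R]) / SD[R] = (11 - 0.5 - 9.0000) / 1.9322 = 0.7763.
Step 5: Two-sided p-value via normal approximation = 2*(1 - Phi(|z|)) = 0.437558.
Step 6: alpha = 0.1. fail to reject H0.

R = 11, z = 0.7763, p = 0.437558, fail to reject H0.


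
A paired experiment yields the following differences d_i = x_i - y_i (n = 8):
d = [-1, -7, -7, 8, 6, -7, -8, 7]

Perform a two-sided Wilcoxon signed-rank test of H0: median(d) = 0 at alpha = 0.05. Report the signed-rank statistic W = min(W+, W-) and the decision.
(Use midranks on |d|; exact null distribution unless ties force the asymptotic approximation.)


Step 1: Drop any zero differences (none here) and take |d_i|.
|d| = [1, 7, 7, 8, 6, 7, 8, 7]
Step 2: Midrank |d_i| (ties get averaged ranks).
ranks: |1|->1, |7|->4.5, |7|->4.5, |8|->7.5, |6|->2, |7|->4.5, |8|->7.5, |7|->4.5
Step 3: Attach original signs; sum ranks with positive sign and with negative sign.
W+ = 7.5 + 2 + 4.5 = 14
W- = 1 + 4.5 + 4.5 + 4.5 + 7.5 = 22
(Check: W+ + W- = 36 should equal n(n+1)/2 = 36.)
Step 4: Test statistic W = min(W+, W-) = 14.
Step 5: Ties in |d|, so use the tie-corrected normal approximation.
        E[W] = n(n+1)/4 = 8*9/4 = 18.
        Tie groups: |d|=7 (t=4), |d|=8 (t=2); sum(t^3 - t) = 66.
        Var[W] = n(n+1)(2n+1)/24 - sum(t^3-t)/48 = 1224/24 - 66/48 = 49.625.
        z = (W - E[W]) / sqrt(Var[W]) = (14 - 18) / 7.0445 = -0.5678.
        Two-sided p = 2*Phi(z) = 0.570158.
Step 6: alpha = 0.05. fail to reject H0.

W+ = 14, W- = 22, W = min = 14, p = 0.570158, fail to reject H0.


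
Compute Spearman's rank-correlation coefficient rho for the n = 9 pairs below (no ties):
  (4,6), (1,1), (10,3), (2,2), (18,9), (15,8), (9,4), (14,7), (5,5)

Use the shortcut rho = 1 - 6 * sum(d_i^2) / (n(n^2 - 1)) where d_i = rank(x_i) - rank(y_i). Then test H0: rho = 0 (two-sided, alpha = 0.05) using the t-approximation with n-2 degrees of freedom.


Step 1: Rank x and y separately (midranks; no ties here).
rank(x): 4->3, 1->1, 10->6, 2->2, 18->9, 15->8, 9->5, 14->7, 5->4
rank(y): 6->6, 1->1, 3->3, 2->2, 9->9, 8->8, 4->4, 7->7, 5->5
Step 2: d_i = R_x(i) - R_y(i); compute d_i^2.
  (3-6)^2=9, (1-1)^2=0, (6-3)^2=9, (2-2)^2=0, (9-9)^2=0, (8-8)^2=0, (5-4)^2=1, (7-7)^2=0, (4-5)^2=1
sum(d^2) = 20.
Step 3: rho = 1 - 6*20 / (9*(9^2 - 1)) = 1 - 120/720 = 0.833333.
Step 4: Under H0, t = rho * sqrt((n-2)/(1-rho^2)) = 3.9886 ~ t(7).
Step 5: Two-sided p-value from the t-distribution with 7 df = 0.005266.
Step 6: alpha = 0.05. reject H0.

rho = 0.8333, p = 0.005266, reject H0 at alpha = 0.05.


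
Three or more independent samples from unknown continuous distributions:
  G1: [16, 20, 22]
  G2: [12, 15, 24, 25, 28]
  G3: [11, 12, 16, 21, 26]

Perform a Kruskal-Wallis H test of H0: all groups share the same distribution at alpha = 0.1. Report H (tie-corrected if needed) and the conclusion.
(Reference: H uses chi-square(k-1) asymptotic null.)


Step 1: Combine all N = 13 observations and assign midranks.
sorted (value, group, rank): (11,G3,1), (12,G2,2.5), (12,G3,2.5), (15,G2,4), (16,G1,5.5), (16,G3,5.5), (20,G1,7), (21,G3,8), (22,G1,9), (24,G2,10), (25,G2,11), (26,G3,12), (28,G2,13)
Step 2: Sum ranks within each group.
R_1 = 21.5 (n_1 = 3)
R_2 = 40.5 (n_2 = 5)
R_3 = 29 (n_3 = 5)
Step 3: H = 12/(N(N+1)) * sum(R_i^2/n_i) - 3(N+1)
     = 12/(13*14) * (21.5^2/3 + 40.5^2/5 + 29^2/5) - 3*14
     = 0.065934 * 650.333 - 42
     = 0.879121.
Step 4: Ties present; correction factor C = 1 - 12/(13^3 - 13) = 0.994505. Corrected H = 0.879121 / 0.994505 = 0.883978.
Step 5: Under H0, H ~ chi^2(2); p-value = 0.642757.
Step 6: alpha = 0.1. fail to reject H0.

H = 0.8840, df = 2, p = 0.642757, fail to reject H0.


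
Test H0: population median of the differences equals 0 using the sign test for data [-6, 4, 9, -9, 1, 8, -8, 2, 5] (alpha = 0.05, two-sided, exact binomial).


Step 1: Discard zero differences. Original n = 9; n_eff = number of nonzero differences = 9.
Nonzero differences (with sign): -6, +4, +9, -9, +1, +8, -8, +2, +5
Step 2: Count signs: positive = 6, negative = 3.
Step 3: Under H0: P(positive) = 0.5, so the number of positives S ~ Bin(9, 0.5).
Step 4: Two-sided exact p-value = sum of Bin(9,0.5) probabilities at or below the observed probability = 0.507812.
Step 5: alpha = 0.05. fail to reject H0.

n_eff = 9, pos = 6, neg = 3, p = 0.507812, fail to reject H0.


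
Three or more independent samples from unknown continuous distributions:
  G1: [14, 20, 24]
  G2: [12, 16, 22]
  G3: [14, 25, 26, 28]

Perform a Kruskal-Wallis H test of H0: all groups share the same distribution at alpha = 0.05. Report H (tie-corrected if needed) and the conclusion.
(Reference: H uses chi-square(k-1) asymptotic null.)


Step 1: Combine all N = 10 observations and assign midranks.
sorted (value, group, rank): (12,G2,1), (14,G1,2.5), (14,G3,2.5), (16,G2,4), (20,G1,5), (22,G2,6), (24,G1,7), (25,G3,8), (26,G3,9), (28,G3,10)
Step 2: Sum ranks within each group.
R_1 = 14.5 (n_1 = 3)
R_2 = 11 (n_2 = 3)
R_3 = 29.5 (n_3 = 4)
Step 3: H = 12/(N(N+1)) * sum(R_i^2/n_i) - 3(N+1)
     = 12/(10*11) * (14.5^2/3 + 11^2/3 + 29.5^2/4) - 3*11
     = 0.109091 * 327.979 - 33
     = 2.779545.
Step 4: Ties present; correction factor C = 1 - 6/(10^3 - 10) = 0.993939. Corrected H = 2.779545 / 0.993939 = 2.796494.
Step 5: Under H0, H ~ chi^2(2); p-value = 0.247030.
Step 6: alpha = 0.05. fail to reject H0.

H = 2.7965, df = 2, p = 0.247030, fail to reject H0.


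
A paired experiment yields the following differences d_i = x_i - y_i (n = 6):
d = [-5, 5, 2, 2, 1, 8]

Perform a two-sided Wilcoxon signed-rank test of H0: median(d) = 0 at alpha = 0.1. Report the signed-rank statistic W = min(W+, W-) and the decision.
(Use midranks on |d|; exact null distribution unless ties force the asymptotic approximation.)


Step 1: Drop any zero differences (none here) and take |d_i|.
|d| = [5, 5, 2, 2, 1, 8]
Step 2: Midrank |d_i| (ties get averaged ranks).
ranks: |5|->4.5, |5|->4.5, |2|->2.5, |2|->2.5, |1|->1, |8|->6
Step 3: Attach original signs; sum ranks with positive sign and with negative sign.
W+ = 4.5 + 2.5 + 2.5 + 1 + 6 = 16.5
W- = 4.5 = 4.5
(Check: W+ + W- = 21 should equal n(n+1)/2 = 21.)
Step 4: Test statistic W = min(W+, W-) = 4.5.
Step 5: Ties in |d|, so use the tie-corrected normal approximation.
        E[W] = n(n+1)/4 = 6*7/4 = 10.5.
        Tie groups: |d|=2 (t=2), |d|=5 (t=2); sum(t^3 - t) = 12.
        Var[W] = n(n+1)(2n+1)/24 - sum(t^3-t)/48 = 546/24 - 12/48 = 22.5.
        z = (W - E[W]) / sqrt(Var[W]) = (4.5 - 10.5) / 4.7434 = -1.2649.
        Two-sided p = 2*Phi(z) = 0.205903.
Step 6: alpha = 0.1. fail to reject H0.

W+ = 16.5, W- = 4.5, W = min = 4.5, p = 0.205903, fail to reject H0.


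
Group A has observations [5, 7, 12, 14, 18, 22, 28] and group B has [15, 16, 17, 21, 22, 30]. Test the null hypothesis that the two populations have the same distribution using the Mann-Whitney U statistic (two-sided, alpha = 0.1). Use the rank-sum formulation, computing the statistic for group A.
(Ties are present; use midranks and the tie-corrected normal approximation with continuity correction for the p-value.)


Step 1: Combine and sort all 13 observations; assign midranks.
sorted (value, group): (5,X), (7,X), (12,X), (14,X), (15,Y), (16,Y), (17,Y), (18,X), (21,Y), (22,X), (22,Y), (28,X), (30,Y)
ranks: 5->1, 7->2, 12->3, 14->4, 15->5, 16->6, 17->7, 18->8, 21->9, 22->10.5, 22->10.5, 28->12, 30->13
Step 2: Rank sum for X: R1 = 1 + 2 + 3 + 4 + 8 + 10.5 + 12 = 40.5.
Step 3: U_X = R1 - n1(n1+1)/2 = 40.5 - 7*8/2 = 40.5 - 28 = 12.5.
       U_Y = n1*n2 - U_X = 42 - 12.5 = 29.5.
Step 4: Ties are present, so use the tie-corrected normal approximation (with continuity correction) for the p-value.
Step 5: p-value = 0.252445; compare to alpha = 0.1. fail to reject H0.

U_X = 12.5, p = 0.252445, fail to reject H0 at alpha = 0.1.


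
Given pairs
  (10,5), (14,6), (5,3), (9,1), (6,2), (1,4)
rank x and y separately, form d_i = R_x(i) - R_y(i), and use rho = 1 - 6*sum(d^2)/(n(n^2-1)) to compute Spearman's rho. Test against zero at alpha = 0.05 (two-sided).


Step 1: Rank x and y separately (midranks; no ties here).
rank(x): 10->5, 14->6, 5->2, 9->4, 6->3, 1->1
rank(y): 5->5, 6->6, 3->3, 1->1, 2->2, 4->4
Step 2: d_i = R_x(i) - R_y(i); compute d_i^2.
  (5-5)^2=0, (6-6)^2=0, (2-3)^2=1, (4-1)^2=9, (3-2)^2=1, (1-4)^2=9
sum(d^2) = 20.
Step 3: rho = 1 - 6*20 / (6*(6^2 - 1)) = 1 - 120/210 = 0.428571.
Step 4: Under H0, t = rho * sqrt((n-2)/(1-rho^2)) = 0.9487 ~ t(4).
Step 5: Two-sided p-value from the t-distribution with 4 df = 0.396501.
Step 6: alpha = 0.05. fail to reject H0.

rho = 0.4286, p = 0.396501, fail to reject H0 at alpha = 0.05.


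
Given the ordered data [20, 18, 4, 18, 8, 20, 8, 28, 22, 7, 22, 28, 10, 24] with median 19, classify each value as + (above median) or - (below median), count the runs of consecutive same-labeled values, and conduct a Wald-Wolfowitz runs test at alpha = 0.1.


Step 1: Compute median = 19; label A = above, B = below.
Labels in order: ABBBBABAABAABA  (n_A = 7, n_B = 7)
Step 2: Count runs R = 9.
Step 3: Under H0 (random ordering), E[R] = 2*n_A*n_B/(n_A+n_B) + 1 = 2*7*7/14 + 1 = 8.0000.
        Var[R] = 2*n_A*n_B*(2*n_A*n_B - n_A - n_B) / ((n_A+n_B)^2 * (n_A+n_B-1)) = 8232/2548 = 3.2308.
        SD[R] = 1.7974.
Step 4: Continuity-corrected z = (R - 0.5 - E[R]) / SD[R] = (9 - 0.5 - 8.0000) / 1.7974 = 0.2782.
Step 5: Two-sided p-value via normal approximation = 2*(1 - Phi(|z|)) = 0.780879.
Step 6: alpha = 0.1. fail to reject H0.

R = 9, z = 0.2782, p = 0.780879, fail to reject H0.


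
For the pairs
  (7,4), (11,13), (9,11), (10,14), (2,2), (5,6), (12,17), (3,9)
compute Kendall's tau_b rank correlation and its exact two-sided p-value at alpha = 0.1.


Step 1: Enumerate the 28 unordered pairs (i,j) with i<j and classify each by sign(x_j-x_i) * sign(y_j-y_i).
  (1,2):dx=+4,dy=+9->C; (1,3):dx=+2,dy=+7->C; (1,4):dx=+3,dy=+10->C; (1,5):dx=-5,dy=-2->C
  (1,6):dx=-2,dy=+2->D; (1,7):dx=+5,dy=+13->C; (1,8):dx=-4,dy=+5->D; (2,3):dx=-2,dy=-2->C
  (2,4):dx=-1,dy=+1->D; (2,5):dx=-9,dy=-11->C; (2,6):dx=-6,dy=-7->C; (2,7):dx=+1,dy=+4->C
  (2,8):dx=-8,dy=-4->C; (3,4):dx=+1,dy=+3->C; (3,5):dx=-7,dy=-9->C; (3,6):dx=-4,dy=-5->C
  (3,7):dx=+3,dy=+6->C; (3,8):dx=-6,dy=-2->C; (4,5):dx=-8,dy=-12->C; (4,6):dx=-5,dy=-8->C
  (4,7):dx=+2,dy=+3->C; (4,8):dx=-7,dy=-5->C; (5,6):dx=+3,dy=+4->C; (5,7):dx=+10,dy=+15->C
  (5,8):dx=+1,dy=+7->C; (6,7):dx=+7,dy=+11->C; (6,8):dx=-2,dy=+3->D; (7,8):dx=-9,dy=-8->C
Step 2: C = 24, D = 4, total pairs = 28.
Step 3: tau = (C - D)/(n(n-1)/2) = (24 - 4)/28 = 0.714286.
Step 4: Exact two-sided p-value (enumerate n! = 40320 permutations of y under H0): p = 0.014137.
Step 5: alpha = 0.1. reject H0.

tau_b = 0.7143 (C=24, D=4), p = 0.014137, reject H0.


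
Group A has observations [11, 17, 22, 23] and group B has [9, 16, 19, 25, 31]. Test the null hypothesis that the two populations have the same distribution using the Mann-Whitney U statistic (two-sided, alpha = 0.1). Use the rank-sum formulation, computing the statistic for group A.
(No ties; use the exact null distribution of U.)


Step 1: Combine and sort all 9 observations; assign midranks.
sorted (value, group): (9,Y), (11,X), (16,Y), (17,X), (19,Y), (22,X), (23,X), (25,Y), (31,Y)
ranks: 9->1, 11->2, 16->3, 17->4, 19->5, 22->6, 23->7, 25->8, 31->9
Step 2: Rank sum for X: R1 = 2 + 4 + 6 + 7 = 19.
Step 3: U_X = R1 - n1(n1+1)/2 = 19 - 4*5/2 = 19 - 10 = 9.
       U_Y = n1*n2 - U_X = 20 - 9 = 11.
Step 4: No ties, so the exact null distribution of U (based on enumerating the C(9,4) = 126 equally likely rank assignments) gives the two-sided p-value.
Step 5: p-value = 0.904762; compare to alpha = 0.1. fail to reject H0.

U_X = 9, p = 0.904762, fail to reject H0 at alpha = 0.1.


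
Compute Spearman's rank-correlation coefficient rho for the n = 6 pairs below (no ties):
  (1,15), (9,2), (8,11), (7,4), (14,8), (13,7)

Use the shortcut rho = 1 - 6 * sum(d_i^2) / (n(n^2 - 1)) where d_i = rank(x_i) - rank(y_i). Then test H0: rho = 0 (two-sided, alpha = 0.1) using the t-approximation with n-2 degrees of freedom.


Step 1: Rank x and y separately (midranks; no ties here).
rank(x): 1->1, 9->4, 8->3, 7->2, 14->6, 13->5
rank(y): 15->6, 2->1, 11->5, 4->2, 8->4, 7->3
Step 2: d_i = R_x(i) - R_y(i); compute d_i^2.
  (1-6)^2=25, (4-1)^2=9, (3-5)^2=4, (2-2)^2=0, (6-4)^2=4, (5-3)^2=4
sum(d^2) = 46.
Step 3: rho = 1 - 6*46 / (6*(6^2 - 1)) = 1 - 276/210 = -0.314286.
Step 4: Under H0, t = rho * sqrt((n-2)/(1-rho^2)) = -0.6621 ~ t(4).
Step 5: Two-sided p-value from the t-distribution with 4 df = 0.544093.
Step 6: alpha = 0.1. fail to reject H0.

rho = -0.3143, p = 0.544093, fail to reject H0 at alpha = 0.1.


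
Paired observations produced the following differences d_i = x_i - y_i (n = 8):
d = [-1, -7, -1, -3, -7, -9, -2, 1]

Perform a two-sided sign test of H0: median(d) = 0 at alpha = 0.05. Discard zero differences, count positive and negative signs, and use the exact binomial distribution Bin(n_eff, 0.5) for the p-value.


Step 1: Discard zero differences. Original n = 8; n_eff = number of nonzero differences = 8.
Nonzero differences (with sign): -1, -7, -1, -3, -7, -9, -2, +1
Step 2: Count signs: positive = 1, negative = 7.
Step 3: Under H0: P(positive) = 0.5, so the number of positives S ~ Bin(8, 0.5).
Step 4: Two-sided exact p-value = sum of Bin(8,0.5) probabilities at or below the observed probability = 0.070312.
Step 5: alpha = 0.05. fail to reject H0.

n_eff = 8, pos = 1, neg = 7, p = 0.070312, fail to reject H0.


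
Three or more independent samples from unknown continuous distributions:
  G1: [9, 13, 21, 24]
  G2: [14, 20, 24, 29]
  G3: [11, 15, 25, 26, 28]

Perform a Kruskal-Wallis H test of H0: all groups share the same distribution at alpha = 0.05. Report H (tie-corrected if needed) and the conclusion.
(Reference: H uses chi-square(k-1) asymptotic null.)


Step 1: Combine all N = 13 observations and assign midranks.
sorted (value, group, rank): (9,G1,1), (11,G3,2), (13,G1,3), (14,G2,4), (15,G3,5), (20,G2,6), (21,G1,7), (24,G1,8.5), (24,G2,8.5), (25,G3,10), (26,G3,11), (28,G3,12), (29,G2,13)
Step 2: Sum ranks within each group.
R_1 = 19.5 (n_1 = 4)
R_2 = 31.5 (n_2 = 4)
R_3 = 40 (n_3 = 5)
Step 3: H = 12/(N(N+1)) * sum(R_i^2/n_i) - 3(N+1)
     = 12/(13*14) * (19.5^2/4 + 31.5^2/4 + 40^2/5) - 3*14
     = 0.065934 * 663.125 - 42
     = 1.722527.
Step 4: Ties present; correction factor C = 1 - 6/(13^3 - 13) = 0.997253. Corrected H = 1.722527 / 0.997253 = 1.727273.
Step 5: Under H0, H ~ chi^2(2); p-value = 0.421626.
Step 6: alpha = 0.05. fail to reject H0.

H = 1.7273, df = 2, p = 0.421626, fail to reject H0.


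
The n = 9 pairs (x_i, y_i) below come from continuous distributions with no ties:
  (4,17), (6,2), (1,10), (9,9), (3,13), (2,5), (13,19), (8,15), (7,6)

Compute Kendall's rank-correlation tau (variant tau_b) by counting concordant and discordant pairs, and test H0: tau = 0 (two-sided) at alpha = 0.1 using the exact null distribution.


Step 1: Enumerate the 36 unordered pairs (i,j) with i<j and classify each by sign(x_j-x_i) * sign(y_j-y_i).
  (1,2):dx=+2,dy=-15->D; (1,3):dx=-3,dy=-7->C; (1,4):dx=+5,dy=-8->D; (1,5):dx=-1,dy=-4->C
  (1,6):dx=-2,dy=-12->C; (1,7):dx=+9,dy=+2->C; (1,8):dx=+4,dy=-2->D; (1,9):dx=+3,dy=-11->D
  (2,3):dx=-5,dy=+8->D; (2,4):dx=+3,dy=+7->C; (2,5):dx=-3,dy=+11->D; (2,6):dx=-4,dy=+3->D
  (2,7):dx=+7,dy=+17->C; (2,8):dx=+2,dy=+13->C; (2,9):dx=+1,dy=+4->C; (3,4):dx=+8,dy=-1->D
  (3,5):dx=+2,dy=+3->C; (3,6):dx=+1,dy=-5->D; (3,7):dx=+12,dy=+9->C; (3,8):dx=+7,dy=+5->C
  (3,9):dx=+6,dy=-4->D; (4,5):dx=-6,dy=+4->D; (4,6):dx=-7,dy=-4->C; (4,7):dx=+4,dy=+10->C
  (4,8):dx=-1,dy=+6->D; (4,9):dx=-2,dy=-3->C; (5,6):dx=-1,dy=-8->C; (5,7):dx=+10,dy=+6->C
  (5,8):dx=+5,dy=+2->C; (5,9):dx=+4,dy=-7->D; (6,7):dx=+11,dy=+14->C; (6,8):dx=+6,dy=+10->C
  (6,9):dx=+5,dy=+1->C; (7,8):dx=-5,dy=-4->C; (7,9):dx=-6,dy=-13->C; (8,9):dx=-1,dy=-9->C
Step 2: C = 23, D = 13, total pairs = 36.
Step 3: tau = (C - D)/(n(n-1)/2) = (23 - 13)/36 = 0.277778.
Step 4: Exact two-sided p-value (enumerate n! = 362880 permutations of y under H0): p = 0.358488.
Step 5: alpha = 0.1. fail to reject H0.

tau_b = 0.2778 (C=23, D=13), p = 0.358488, fail to reject H0.


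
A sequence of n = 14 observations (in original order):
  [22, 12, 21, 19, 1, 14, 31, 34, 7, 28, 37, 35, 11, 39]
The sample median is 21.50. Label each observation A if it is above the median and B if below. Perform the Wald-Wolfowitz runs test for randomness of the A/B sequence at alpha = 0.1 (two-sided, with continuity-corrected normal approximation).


Step 1: Compute median = 21.50; label A = above, B = below.
Labels in order: ABBBBBAABAAABA  (n_A = 7, n_B = 7)
Step 2: Count runs R = 7.
Step 3: Under H0 (random ordering), E[R] = 2*n_A*n_B/(n_A+n_B) + 1 = 2*7*7/14 + 1 = 8.0000.
        Var[R] = 2*n_A*n_B*(2*n_A*n_B - n_A - n_B) / ((n_A+n_B)^2 * (n_A+n_B-1)) = 8232/2548 = 3.2308.
        SD[R] = 1.7974.
Step 4: Continuity-corrected z = (R + 0.5 - E[R]) / SD[R] = (7 + 0.5 - 8.0000) / 1.7974 = -0.2782.
Step 5: Two-sided p-value via normal approximation = 2*(1 - Phi(|z|)) = 0.780879.
Step 6: alpha = 0.1. fail to reject H0.

R = 7, z = -0.2782, p = 0.780879, fail to reject H0.


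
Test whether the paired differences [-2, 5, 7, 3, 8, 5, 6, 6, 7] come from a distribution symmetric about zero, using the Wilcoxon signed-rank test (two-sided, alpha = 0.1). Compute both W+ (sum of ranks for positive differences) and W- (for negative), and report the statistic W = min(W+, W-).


Step 1: Drop any zero differences (none here) and take |d_i|.
|d| = [2, 5, 7, 3, 8, 5, 6, 6, 7]
Step 2: Midrank |d_i| (ties get averaged ranks).
ranks: |2|->1, |5|->3.5, |7|->7.5, |3|->2, |8|->9, |5|->3.5, |6|->5.5, |6|->5.5, |7|->7.5
Step 3: Attach original signs; sum ranks with positive sign and with negative sign.
W+ = 3.5 + 7.5 + 2 + 9 + 3.5 + 5.5 + 5.5 + 7.5 = 44
W- = 1 = 1
(Check: W+ + W- = 45 should equal n(n+1)/2 = 45.)
Step 4: Test statistic W = min(W+, W-) = 1.
Step 5: Ties in |d|, so use the tie-corrected normal approximation.
        E[W] = n(n+1)/4 = 9*10/4 = 22.5.
        Tie groups: |d|=5 (t=2), |d|=6 (t=2), |d|=7 (t=2); sum(t^3 - t) = 18.
        Var[W] = n(n+1)(2n+1)/24 - sum(t^3-t)/48 = 1710/24 - 18/48 = 70.875.
        z = (W - E[W]) / sqrt(Var[W]) = (1 - 22.5) / 8.4187 = -2.5538.
        Two-sided p = 2*Phi(z) = 0.010655.
Step 6: alpha = 0.1. reject H0.

W+ = 44, W- = 1, W = min = 1, p = 0.010655, reject H0.


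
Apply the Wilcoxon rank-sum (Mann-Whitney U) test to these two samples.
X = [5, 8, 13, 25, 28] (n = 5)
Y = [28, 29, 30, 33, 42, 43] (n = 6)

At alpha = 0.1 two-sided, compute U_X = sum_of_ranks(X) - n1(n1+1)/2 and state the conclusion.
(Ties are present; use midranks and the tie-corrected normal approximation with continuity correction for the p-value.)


Step 1: Combine and sort all 11 observations; assign midranks.
sorted (value, group): (5,X), (8,X), (13,X), (25,X), (28,X), (28,Y), (29,Y), (30,Y), (33,Y), (42,Y), (43,Y)
ranks: 5->1, 8->2, 13->3, 25->4, 28->5.5, 28->5.5, 29->7, 30->8, 33->9, 42->10, 43->11
Step 2: Rank sum for X: R1 = 1 + 2 + 3 + 4 + 5.5 = 15.5.
Step 3: U_X = R1 - n1(n1+1)/2 = 15.5 - 5*6/2 = 15.5 - 15 = 0.5.
       U_Y = n1*n2 - U_X = 30 - 0.5 = 29.5.
Step 4: Ties are present, so use the tie-corrected normal approximation (with continuity correction) for the p-value.
Step 5: p-value = 0.010411; compare to alpha = 0.1. reject H0.

U_X = 0.5, p = 0.010411, reject H0 at alpha = 0.1.


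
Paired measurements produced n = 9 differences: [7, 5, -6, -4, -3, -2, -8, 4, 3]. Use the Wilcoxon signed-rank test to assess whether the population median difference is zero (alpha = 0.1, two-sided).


Step 1: Drop any zero differences (none here) and take |d_i|.
|d| = [7, 5, 6, 4, 3, 2, 8, 4, 3]
Step 2: Midrank |d_i| (ties get averaged ranks).
ranks: |7|->8, |5|->6, |6|->7, |4|->4.5, |3|->2.5, |2|->1, |8|->9, |4|->4.5, |3|->2.5
Step 3: Attach original signs; sum ranks with positive sign and with negative sign.
W+ = 8 + 6 + 4.5 + 2.5 = 21
W- = 7 + 4.5 + 2.5 + 1 + 9 = 24
(Check: W+ + W- = 45 should equal n(n+1)/2 = 45.)
Step 4: Test statistic W = min(W+, W-) = 21.
Step 5: Ties in |d|, so use the tie-corrected normal approximation.
        E[W] = n(n+1)/4 = 9*10/4 = 22.5.
        Tie groups: |d|=3 (t=2), |d|=4 (t=2); sum(t^3 - t) = 12.
        Var[W] = n(n+1)(2n+1)/24 - sum(t^3-t)/48 = 1710/24 - 12/48 = 71.
        z = (W - E[W]) / sqrt(Var[W]) = (21 - 22.5) / 8.4261 = -0.1780.
        Two-sided p = 2*Phi(z) = 0.858709.
Step 6: alpha = 0.1. fail to reject H0.

W+ = 21, W- = 24, W = min = 21, p = 0.858709, fail to reject H0.


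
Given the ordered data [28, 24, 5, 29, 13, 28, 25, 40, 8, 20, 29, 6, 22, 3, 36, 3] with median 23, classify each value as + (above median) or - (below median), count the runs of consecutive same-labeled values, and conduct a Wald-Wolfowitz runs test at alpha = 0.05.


Step 1: Compute median = 23; label A = above, B = below.
Labels in order: AABABAAABBABBBAB  (n_A = 8, n_B = 8)
Step 2: Count runs R = 10.
Step 3: Under H0 (random ordering), E[R] = 2*n_A*n_B/(n_A+n_B) + 1 = 2*8*8/16 + 1 = 9.0000.
        Var[R] = 2*n_A*n_B*(2*n_A*n_B - n_A - n_B) / ((n_A+n_B)^2 * (n_A+n_B-1)) = 14336/3840 = 3.7333.
        SD[R] = 1.9322.
Step 4: Continuity-corrected z = (R - 0.5 - E[R]) / SD[R] = (10 - 0.5 - 9.0000) / 1.9322 = 0.2588.
Step 5: Two-sided p-value via normal approximation = 2*(1 - Phi(|z|)) = 0.795809.
Step 6: alpha = 0.05. fail to reject H0.

R = 10, z = 0.2588, p = 0.795809, fail to reject H0.


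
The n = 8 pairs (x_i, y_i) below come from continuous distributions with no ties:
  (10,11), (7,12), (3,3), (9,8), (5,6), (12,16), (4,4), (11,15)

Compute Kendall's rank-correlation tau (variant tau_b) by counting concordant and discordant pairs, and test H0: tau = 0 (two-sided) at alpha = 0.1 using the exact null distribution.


Step 1: Enumerate the 28 unordered pairs (i,j) with i<j and classify each by sign(x_j-x_i) * sign(y_j-y_i).
  (1,2):dx=-3,dy=+1->D; (1,3):dx=-7,dy=-8->C; (1,4):dx=-1,dy=-3->C; (1,5):dx=-5,dy=-5->C
  (1,6):dx=+2,dy=+5->C; (1,7):dx=-6,dy=-7->C; (1,8):dx=+1,dy=+4->C; (2,3):dx=-4,dy=-9->C
  (2,4):dx=+2,dy=-4->D; (2,5):dx=-2,dy=-6->C; (2,6):dx=+5,dy=+4->C; (2,7):dx=-3,dy=-8->C
  (2,8):dx=+4,dy=+3->C; (3,4):dx=+6,dy=+5->C; (3,5):dx=+2,dy=+3->C; (3,6):dx=+9,dy=+13->C
  (3,7):dx=+1,dy=+1->C; (3,8):dx=+8,dy=+12->C; (4,5):dx=-4,dy=-2->C; (4,6):dx=+3,dy=+8->C
  (4,7):dx=-5,dy=-4->C; (4,8):dx=+2,dy=+7->C; (5,6):dx=+7,dy=+10->C; (5,7):dx=-1,dy=-2->C
  (5,8):dx=+6,dy=+9->C; (6,7):dx=-8,dy=-12->C; (6,8):dx=-1,dy=-1->C; (7,8):dx=+7,dy=+11->C
Step 2: C = 26, D = 2, total pairs = 28.
Step 3: tau = (C - D)/(n(n-1)/2) = (26 - 2)/28 = 0.857143.
Step 4: Exact two-sided p-value (enumerate n! = 40320 permutations of y under H0): p = 0.001736.
Step 5: alpha = 0.1. reject H0.

tau_b = 0.8571 (C=26, D=2), p = 0.001736, reject H0.


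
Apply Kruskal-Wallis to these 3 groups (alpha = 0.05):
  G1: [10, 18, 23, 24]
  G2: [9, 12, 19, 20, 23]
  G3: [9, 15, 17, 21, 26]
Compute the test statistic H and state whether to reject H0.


Step 1: Combine all N = 14 observations and assign midranks.
sorted (value, group, rank): (9,G2,1.5), (9,G3,1.5), (10,G1,3), (12,G2,4), (15,G3,5), (17,G3,6), (18,G1,7), (19,G2,8), (20,G2,9), (21,G3,10), (23,G1,11.5), (23,G2,11.5), (24,G1,13), (26,G3,14)
Step 2: Sum ranks within each group.
R_1 = 34.5 (n_1 = 4)
R_2 = 34 (n_2 = 5)
R_3 = 36.5 (n_3 = 5)
Step 3: H = 12/(N(N+1)) * sum(R_i^2/n_i) - 3(N+1)
     = 12/(14*15) * (34.5^2/4 + 34^2/5 + 36.5^2/5) - 3*15
     = 0.057143 * 795.212 - 45
     = 0.440714.
Step 4: Ties present; correction factor C = 1 - 12/(14^3 - 14) = 0.995604. Corrected H = 0.440714 / 0.995604 = 0.442660.
Step 5: Under H0, H ~ chi^2(2); p-value = 0.801452.
Step 6: alpha = 0.05. fail to reject H0.

H = 0.4427, df = 2, p = 0.801452, fail to reject H0.


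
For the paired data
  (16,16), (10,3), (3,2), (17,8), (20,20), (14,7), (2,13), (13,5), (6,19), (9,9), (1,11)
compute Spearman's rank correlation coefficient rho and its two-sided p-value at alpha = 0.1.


Step 1: Rank x and y separately (midranks; no ties here).
rank(x): 16->9, 10->6, 3->3, 17->10, 20->11, 14->8, 2->2, 13->7, 6->4, 9->5, 1->1
rank(y): 16->9, 3->2, 2->1, 8->5, 20->11, 7->4, 13->8, 5->3, 19->10, 9->6, 11->7
Step 2: d_i = R_x(i) - R_y(i); compute d_i^2.
  (9-9)^2=0, (6-2)^2=16, (3-1)^2=4, (10-5)^2=25, (11-11)^2=0, (8-4)^2=16, (2-8)^2=36, (7-3)^2=16, (4-10)^2=36, (5-6)^2=1, (1-7)^2=36
sum(d^2) = 186.
Step 3: rho = 1 - 6*186 / (11*(11^2 - 1)) = 1 - 1116/1320 = 0.154545.
Step 4: Under H0, t = rho * sqrt((n-2)/(1-rho^2)) = 0.4693 ~ t(9).
Step 5: Two-sided p-value from the t-distribution with 9 df = 0.650034.
Step 6: alpha = 0.1. fail to reject H0.

rho = 0.1545, p = 0.650034, fail to reject H0 at alpha = 0.1.


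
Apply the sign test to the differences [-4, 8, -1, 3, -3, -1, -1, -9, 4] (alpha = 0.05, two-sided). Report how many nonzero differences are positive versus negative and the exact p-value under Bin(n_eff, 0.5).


Step 1: Discard zero differences. Original n = 9; n_eff = number of nonzero differences = 9.
Nonzero differences (with sign): -4, +8, -1, +3, -3, -1, -1, -9, +4
Step 2: Count signs: positive = 3, negative = 6.
Step 3: Under H0: P(positive) = 0.5, so the number of positives S ~ Bin(9, 0.5).
Step 4: Two-sided exact p-value = sum of Bin(9,0.5) probabilities at or below the observed probability = 0.507812.
Step 5: alpha = 0.05. fail to reject H0.

n_eff = 9, pos = 3, neg = 6, p = 0.507812, fail to reject H0.


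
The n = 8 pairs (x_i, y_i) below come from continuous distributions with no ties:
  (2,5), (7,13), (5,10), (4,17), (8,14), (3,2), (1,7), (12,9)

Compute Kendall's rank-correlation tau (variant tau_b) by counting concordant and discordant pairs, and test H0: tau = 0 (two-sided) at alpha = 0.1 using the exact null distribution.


Step 1: Enumerate the 28 unordered pairs (i,j) with i<j and classify each by sign(x_j-x_i) * sign(y_j-y_i).
  (1,2):dx=+5,dy=+8->C; (1,3):dx=+3,dy=+5->C; (1,4):dx=+2,dy=+12->C; (1,5):dx=+6,dy=+9->C
  (1,6):dx=+1,dy=-3->D; (1,7):dx=-1,dy=+2->D; (1,8):dx=+10,dy=+4->C; (2,3):dx=-2,dy=-3->C
  (2,4):dx=-3,dy=+4->D; (2,5):dx=+1,dy=+1->C; (2,6):dx=-4,dy=-11->C; (2,7):dx=-6,dy=-6->C
  (2,8):dx=+5,dy=-4->D; (3,4):dx=-1,dy=+7->D; (3,5):dx=+3,dy=+4->C; (3,6):dx=-2,dy=-8->C
  (3,7):dx=-4,dy=-3->C; (3,8):dx=+7,dy=-1->D; (4,5):dx=+4,dy=-3->D; (4,6):dx=-1,dy=-15->C
  (4,7):dx=-3,dy=-10->C; (4,8):dx=+8,dy=-8->D; (5,6):dx=-5,dy=-12->C; (5,7):dx=-7,dy=-7->C
  (5,8):dx=+4,dy=-5->D; (6,7):dx=-2,dy=+5->D; (6,8):dx=+9,dy=+7->C; (7,8):dx=+11,dy=+2->C
Step 2: C = 18, D = 10, total pairs = 28.
Step 3: tau = (C - D)/(n(n-1)/2) = (18 - 10)/28 = 0.285714.
Step 4: Exact two-sided p-value (enumerate n! = 40320 permutations of y under H0): p = 0.398760.
Step 5: alpha = 0.1. fail to reject H0.

tau_b = 0.2857 (C=18, D=10), p = 0.398760, fail to reject H0.


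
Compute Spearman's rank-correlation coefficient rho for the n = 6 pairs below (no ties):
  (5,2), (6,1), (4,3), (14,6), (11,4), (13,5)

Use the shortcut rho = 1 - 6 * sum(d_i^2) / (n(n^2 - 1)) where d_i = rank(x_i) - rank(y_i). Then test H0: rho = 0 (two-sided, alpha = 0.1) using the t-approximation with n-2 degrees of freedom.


Step 1: Rank x and y separately (midranks; no ties here).
rank(x): 5->2, 6->3, 4->1, 14->6, 11->4, 13->5
rank(y): 2->2, 1->1, 3->3, 6->6, 4->4, 5->5
Step 2: d_i = R_x(i) - R_y(i); compute d_i^2.
  (2-2)^2=0, (3-1)^2=4, (1-3)^2=4, (6-6)^2=0, (4-4)^2=0, (5-5)^2=0
sum(d^2) = 8.
Step 3: rho = 1 - 6*8 / (6*(6^2 - 1)) = 1 - 48/210 = 0.771429.
Step 4: Under H0, t = rho * sqrt((n-2)/(1-rho^2)) = 2.4247 ~ t(4).
Step 5: Two-sided p-value from the t-distribution with 4 df = 0.072397.
Step 6: alpha = 0.1. reject H0.

rho = 0.7714, p = 0.072397, reject H0 at alpha = 0.1.
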